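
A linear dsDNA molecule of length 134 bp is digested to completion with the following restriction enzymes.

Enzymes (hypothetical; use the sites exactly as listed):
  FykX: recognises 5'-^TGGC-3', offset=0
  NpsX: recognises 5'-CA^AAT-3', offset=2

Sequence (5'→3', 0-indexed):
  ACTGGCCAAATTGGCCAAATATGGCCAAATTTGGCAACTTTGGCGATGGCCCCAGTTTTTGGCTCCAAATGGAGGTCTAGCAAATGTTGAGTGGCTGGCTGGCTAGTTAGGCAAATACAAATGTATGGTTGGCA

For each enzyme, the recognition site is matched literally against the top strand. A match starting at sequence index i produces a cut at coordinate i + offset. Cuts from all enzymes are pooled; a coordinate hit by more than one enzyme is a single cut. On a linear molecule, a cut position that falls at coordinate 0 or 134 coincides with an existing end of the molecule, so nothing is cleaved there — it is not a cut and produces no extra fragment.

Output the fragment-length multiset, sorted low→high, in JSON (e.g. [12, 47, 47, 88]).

Per-enzyme occurrences:
  FykX TGGC/0: at [2, 11, 21, 31, 40, 46, 59, 91, 95, 99, 129] ⇒ [2, 11, 21, 31, 40, 46, 59, 91, 95, 99, 129]
  NpsX CAAAT/2: at [6, 15, 25, 65, 80, 111, 117] ⇒ [8, 17, 27, 67, 82, 113, 119]

Pooled cuts: [2, 8, 11, 17, 21, 27, 31, 40, 46, 59, 67, 82, 91, 95, 99, 113, 119, 129]

Fragments:
  [0,2): 2 bp
  [2,8): 6 bp
  [8,11): 3 bp
  [11,17): 6 bp
  [17,21): 4 bp
  [21,27): 6 bp
  [27,31): 4 bp
  [31,40): 9 bp
  [40,46): 6 bp
  [46,59): 13 bp
  [59,67): 8 bp
  [67,82): 15 bp
  [82,91): 9 bp
  [91,95): 4 bp
  [95,99): 4 bp
  [99,113): 14 bp
  [113,119): 6 bp
  [119,129): 10 bp
  [129,134): 5 bp

[2,3,4,4,4,4,5,6,6,6,6,6,8,9,9,10,13,14,15]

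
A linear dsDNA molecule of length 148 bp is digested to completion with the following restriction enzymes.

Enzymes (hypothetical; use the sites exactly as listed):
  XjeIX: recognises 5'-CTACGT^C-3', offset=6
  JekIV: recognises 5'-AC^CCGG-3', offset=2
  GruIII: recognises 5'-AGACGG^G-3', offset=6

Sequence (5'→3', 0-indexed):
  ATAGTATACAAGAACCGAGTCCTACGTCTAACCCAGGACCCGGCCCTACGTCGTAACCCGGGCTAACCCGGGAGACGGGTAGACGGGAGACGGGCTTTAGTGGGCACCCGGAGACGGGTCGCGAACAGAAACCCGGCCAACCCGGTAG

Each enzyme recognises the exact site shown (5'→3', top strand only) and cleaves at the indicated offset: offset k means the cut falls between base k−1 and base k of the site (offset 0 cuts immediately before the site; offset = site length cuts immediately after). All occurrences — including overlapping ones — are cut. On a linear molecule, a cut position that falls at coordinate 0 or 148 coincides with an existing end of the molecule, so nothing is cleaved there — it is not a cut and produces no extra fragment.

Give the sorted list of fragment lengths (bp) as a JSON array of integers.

Scan for sites:
  XjeIX CTACGTC/6: at [21, 45] ⇒ [27, 51]
  JekIV ACCCGG/2: at [37, 55, 65, 105, 130, 139] ⇒ [39, 57, 67, 107, 132, 141]
  GruIII AGACGGG/6: at [72, 80, 87, 111] ⇒ [78, 86, 93, 117]

All cut coordinates (distinct, sorted): [27, 39, 51, 57, 67, 78, 86, 93, 107, 117, 132, 141]

Fragment lengths:
  [0,27): 27 bp
  [27,39): 12 bp
  [39,51): 12 bp
  [51,57): 6 bp
  [57,67): 10 bp
  [67,78): 11 bp
  [78,86): 8 bp
  [86,93): 7 bp
  [93,107): 14 bp
  [107,117): 10 bp
  [117,132): 15 bp
  [132,141): 9 bp
  [141,148): 7 bp

[6,7,7,8,9,10,10,11,12,12,14,15,27]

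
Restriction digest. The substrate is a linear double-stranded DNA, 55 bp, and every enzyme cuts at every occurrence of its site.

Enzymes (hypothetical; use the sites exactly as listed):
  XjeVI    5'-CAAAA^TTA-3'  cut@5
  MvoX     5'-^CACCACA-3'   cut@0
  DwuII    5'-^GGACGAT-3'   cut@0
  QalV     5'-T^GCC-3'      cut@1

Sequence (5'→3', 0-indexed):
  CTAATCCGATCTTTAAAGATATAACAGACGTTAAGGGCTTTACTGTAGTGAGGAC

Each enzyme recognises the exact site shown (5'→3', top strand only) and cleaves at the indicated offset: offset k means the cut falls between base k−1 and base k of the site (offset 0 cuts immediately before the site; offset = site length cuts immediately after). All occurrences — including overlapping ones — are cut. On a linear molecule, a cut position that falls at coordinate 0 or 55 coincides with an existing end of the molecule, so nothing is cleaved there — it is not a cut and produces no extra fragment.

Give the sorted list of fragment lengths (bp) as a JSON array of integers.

[55]

Site scan:
  XjeVI (CAAAATTA, off=5): no sites
  MvoX (CACCACA, off=0): no sites
  DwuII (GGACGAT, off=0): no sites
  QalV (TGCC, off=1): no sites

Pooled cuts: ∅

Fragment lengths:
  no cuts → one linear fragment of 55 bp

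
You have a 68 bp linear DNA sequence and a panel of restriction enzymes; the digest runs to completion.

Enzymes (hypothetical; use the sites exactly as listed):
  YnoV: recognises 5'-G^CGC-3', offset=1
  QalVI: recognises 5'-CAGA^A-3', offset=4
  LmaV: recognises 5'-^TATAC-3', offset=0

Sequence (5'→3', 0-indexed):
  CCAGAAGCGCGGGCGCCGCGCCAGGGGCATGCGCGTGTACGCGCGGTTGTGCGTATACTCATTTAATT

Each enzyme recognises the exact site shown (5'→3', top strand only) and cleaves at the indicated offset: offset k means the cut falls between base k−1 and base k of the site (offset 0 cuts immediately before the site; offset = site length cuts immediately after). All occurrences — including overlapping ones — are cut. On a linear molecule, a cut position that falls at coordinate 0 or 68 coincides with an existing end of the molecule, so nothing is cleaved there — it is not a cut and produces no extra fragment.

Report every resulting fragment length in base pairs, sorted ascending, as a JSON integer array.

Per-enzyme occurrences:
  YnoV GCGC/1: at [6, 12, 17, 30, 40] ⇒ [7, 13, 18, 31, 41]
  QalVI CAGAA/4: at [1] ⇒ [5]
  LmaV TATAC/0: at [53] ⇒ [53]

Pooled cuts: [5, 7, 13, 18, 31, 41, 53]

Fragments:
  [0,5): 5 bp
  [5,7): 2 bp
  [7,13): 6 bp
  [13,18): 5 bp
  [18,31): 13 bp
  [31,41): 10 bp
  [41,53): 12 bp
  [53,68): 15 bp

[2,5,5,6,10,12,13,15]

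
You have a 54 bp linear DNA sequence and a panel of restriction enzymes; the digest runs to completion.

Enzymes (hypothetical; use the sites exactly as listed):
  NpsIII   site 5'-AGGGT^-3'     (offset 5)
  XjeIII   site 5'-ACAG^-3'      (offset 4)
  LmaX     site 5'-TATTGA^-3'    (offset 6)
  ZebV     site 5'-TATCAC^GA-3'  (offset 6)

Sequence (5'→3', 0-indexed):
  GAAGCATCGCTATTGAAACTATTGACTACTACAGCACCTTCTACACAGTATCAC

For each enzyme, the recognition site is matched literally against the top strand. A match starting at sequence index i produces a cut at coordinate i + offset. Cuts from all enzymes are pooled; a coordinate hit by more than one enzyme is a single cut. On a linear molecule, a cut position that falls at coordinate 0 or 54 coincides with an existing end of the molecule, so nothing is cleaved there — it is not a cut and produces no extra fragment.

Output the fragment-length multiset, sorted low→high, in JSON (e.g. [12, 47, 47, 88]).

[6,9,9,14,16]

Per-enzyme occurrences:
  NpsIII (AGGGT, off=5): no sites
  XjeIII ACAG/4: at [30, 44] ⇒ [34, 48]
  LmaX TATTGA/6: at [10, 19] ⇒ [16, 25]
  ZebV (TATCACGA, off=6): no sites

All cut coordinates (distinct, sorted): [16, 25, 34, 48]

Fragment lengths:
  [0,16): 16 bp
  [16,25): 9 bp
  [25,34): 9 bp
  [34,48): 14 bp
  [48,54): 6 bp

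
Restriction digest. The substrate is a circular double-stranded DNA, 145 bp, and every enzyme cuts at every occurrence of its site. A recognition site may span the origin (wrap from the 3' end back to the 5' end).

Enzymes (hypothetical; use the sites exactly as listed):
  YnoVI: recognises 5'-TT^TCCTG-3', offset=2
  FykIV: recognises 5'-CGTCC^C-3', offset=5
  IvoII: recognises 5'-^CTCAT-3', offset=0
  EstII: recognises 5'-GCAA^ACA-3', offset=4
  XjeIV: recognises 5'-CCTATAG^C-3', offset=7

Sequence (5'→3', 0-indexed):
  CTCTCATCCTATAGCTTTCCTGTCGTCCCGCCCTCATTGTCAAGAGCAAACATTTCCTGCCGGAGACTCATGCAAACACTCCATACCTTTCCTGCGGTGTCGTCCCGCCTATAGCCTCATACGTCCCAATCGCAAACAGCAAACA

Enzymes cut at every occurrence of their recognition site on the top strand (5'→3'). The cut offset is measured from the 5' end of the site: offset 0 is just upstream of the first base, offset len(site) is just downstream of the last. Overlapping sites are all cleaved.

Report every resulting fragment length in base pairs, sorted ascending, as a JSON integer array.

[1,3,4,5,5,7,9,9,9,11,11,12,12,14,16,17]

Scan for sites:
  YnoVI TTTCCTG/2: at [15, 52, 87] ⇒ [17, 54, 89]
  FykIV CGTCCC/5: at [23, 100, 121] ⇒ [28, 105, 126]
  IvoII CTCAT/0: at [2, 32, 66, 115] ⇒ [2, 32, 66, 115]
  EstII GCAAACA/4: at [45, 71, 131, 138] ⇒ [49, 75, 135, 142]
  XjeIV CCTATAGC/7: at [7, 107] ⇒ [14, 114]

All cut coordinates (distinct, sorted): [2, 14, 17, 28, 32, 49, 54, 66, 75, 89, 105, 114, 115, 126, 135, 142]

Fragments:
  2→14: 12 bp
  14→17: 3 bp
  17→28: 11 bp
  28→32: 4 bp
  32→49: 17 bp
  49→54: 5 bp
  54→66: 12 bp
  66→75: 9 bp
  75→89: 14 bp
  89→105: 16 bp
  105→114: 9 bp
  114→115: 1 bp
  115→126: 11 bp
  126→135: 9 bp
  135→142: 7 bp
  142→2 (wrap): 145-142+2 = 5 bp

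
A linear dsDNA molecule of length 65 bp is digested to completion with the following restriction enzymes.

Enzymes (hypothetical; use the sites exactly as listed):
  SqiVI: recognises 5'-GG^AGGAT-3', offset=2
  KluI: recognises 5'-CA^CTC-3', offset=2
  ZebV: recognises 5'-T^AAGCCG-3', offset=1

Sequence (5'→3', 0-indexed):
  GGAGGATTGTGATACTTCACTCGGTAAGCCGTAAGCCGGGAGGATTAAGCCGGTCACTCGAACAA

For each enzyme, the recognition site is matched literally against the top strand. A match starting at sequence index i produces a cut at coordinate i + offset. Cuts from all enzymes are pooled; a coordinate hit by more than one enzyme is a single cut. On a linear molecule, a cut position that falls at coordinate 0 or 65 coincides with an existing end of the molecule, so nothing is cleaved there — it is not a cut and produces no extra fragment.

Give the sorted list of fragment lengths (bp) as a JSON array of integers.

[2,6,6,7,8,9,10,17]

Site scan:
  SqiVI GGAGGAT/2: at [0, 38] ⇒ [2, 40]
  KluI CACTC/2: at [17, 54] ⇒ [19, 56]
  ZebV TAAGCCG/1: at [24, 31, 45] ⇒ [25, 32, 46]

All cut coordinates (distinct, sorted): [2, 19, 25, 32, 40, 46, 56]

Fragment lengths:
  [0,2): 2 bp
  [2,19): 17 bp
  [19,25): 6 bp
  [25,32): 7 bp
  [32,40): 8 bp
  [40,46): 6 bp
  [46,56): 10 bp
  [56,65): 9 bp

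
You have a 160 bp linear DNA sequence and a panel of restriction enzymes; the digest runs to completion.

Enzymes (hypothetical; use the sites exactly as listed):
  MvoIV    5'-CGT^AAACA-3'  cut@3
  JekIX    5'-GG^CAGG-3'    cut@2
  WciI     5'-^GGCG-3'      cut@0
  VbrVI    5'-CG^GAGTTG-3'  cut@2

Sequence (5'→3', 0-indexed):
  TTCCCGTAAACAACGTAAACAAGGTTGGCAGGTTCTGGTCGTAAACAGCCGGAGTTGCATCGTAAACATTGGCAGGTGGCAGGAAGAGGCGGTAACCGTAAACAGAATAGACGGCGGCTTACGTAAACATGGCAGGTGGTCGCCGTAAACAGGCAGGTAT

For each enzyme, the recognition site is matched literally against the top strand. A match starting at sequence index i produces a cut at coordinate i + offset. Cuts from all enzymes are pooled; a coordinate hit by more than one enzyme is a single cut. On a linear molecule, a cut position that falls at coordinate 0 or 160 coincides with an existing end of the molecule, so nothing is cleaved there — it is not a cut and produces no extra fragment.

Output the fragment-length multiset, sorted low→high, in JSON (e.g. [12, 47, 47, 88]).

Per-enzyme occurrences:
  MvoIV CGTAAACA/3: at [4, 13, 39, 60, 96, 121, 143] ⇒ [7, 16, 42, 63, 99, 124, 146]
  JekIX GGCAGG/2: at [26, 70, 77, 130, 151] ⇒ [28, 72, 79, 132, 153]
  WciI GGCG/0: at [87, 112] ⇒ [87, 112]
  VbrVI CGGAGTTG/2: at [49] ⇒ [51]

Pooled cuts: [7, 16, 28, 42, 51, 63, 72, 79, 87, 99, 112, 124, 132, 146, 153]

Fragments:
  [0,7): 7 bp
  [7,16): 9 bp
  [16,28): 12 bp
  [28,42): 14 bp
  [42,51): 9 bp
  [51,63): 12 bp
  [63,72): 9 bp
  [72,79): 7 bp
  [79,87): 8 bp
  [87,99): 12 bp
  [99,112): 13 bp
  [112,124): 12 bp
  [124,132): 8 bp
  [132,146): 14 bp
  [146,153): 7 bp
  [153,160): 7 bp

[7,7,7,7,8,8,9,9,9,12,12,12,12,13,14,14]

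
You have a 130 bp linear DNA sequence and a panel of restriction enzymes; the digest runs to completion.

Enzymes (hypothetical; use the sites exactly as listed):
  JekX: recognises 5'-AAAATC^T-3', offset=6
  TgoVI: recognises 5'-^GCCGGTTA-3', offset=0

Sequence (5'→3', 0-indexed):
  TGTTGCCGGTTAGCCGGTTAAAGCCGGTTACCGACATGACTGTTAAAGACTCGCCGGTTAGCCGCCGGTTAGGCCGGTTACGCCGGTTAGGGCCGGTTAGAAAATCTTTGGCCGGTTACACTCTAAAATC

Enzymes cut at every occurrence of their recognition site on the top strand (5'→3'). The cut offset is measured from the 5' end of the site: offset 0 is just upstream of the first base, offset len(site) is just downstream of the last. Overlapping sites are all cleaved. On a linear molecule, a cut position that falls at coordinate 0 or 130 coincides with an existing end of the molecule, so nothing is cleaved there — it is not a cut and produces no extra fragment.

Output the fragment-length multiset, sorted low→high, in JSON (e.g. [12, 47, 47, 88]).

[4,4,8,9,9,10,10,11,15,20,30]

Per-enzyme occurrences:
  JekX AAAATCT/6: at [100] ⇒ [106]
  TgoVI GCCGGTTA/0: at [4, 12, 22, 52, 63, 72, 81, 91, 110] ⇒ [4, 12, 22, 52, 63, 72, 81, 91, 110]

All cut coordinates (distinct, sorted): [4, 12, 22, 52, 63, 72, 81, 91, 106, 110]

Fragments:
  [0,4): 4 bp
  [4,12): 8 bp
  [12,22): 10 bp
  [22,52): 30 bp
  [52,63): 11 bp
  [63,72): 9 bp
  [72,81): 9 bp
  [81,91): 10 bp
  [91,106): 15 bp
  [106,110): 4 bp
  [110,130): 20 bp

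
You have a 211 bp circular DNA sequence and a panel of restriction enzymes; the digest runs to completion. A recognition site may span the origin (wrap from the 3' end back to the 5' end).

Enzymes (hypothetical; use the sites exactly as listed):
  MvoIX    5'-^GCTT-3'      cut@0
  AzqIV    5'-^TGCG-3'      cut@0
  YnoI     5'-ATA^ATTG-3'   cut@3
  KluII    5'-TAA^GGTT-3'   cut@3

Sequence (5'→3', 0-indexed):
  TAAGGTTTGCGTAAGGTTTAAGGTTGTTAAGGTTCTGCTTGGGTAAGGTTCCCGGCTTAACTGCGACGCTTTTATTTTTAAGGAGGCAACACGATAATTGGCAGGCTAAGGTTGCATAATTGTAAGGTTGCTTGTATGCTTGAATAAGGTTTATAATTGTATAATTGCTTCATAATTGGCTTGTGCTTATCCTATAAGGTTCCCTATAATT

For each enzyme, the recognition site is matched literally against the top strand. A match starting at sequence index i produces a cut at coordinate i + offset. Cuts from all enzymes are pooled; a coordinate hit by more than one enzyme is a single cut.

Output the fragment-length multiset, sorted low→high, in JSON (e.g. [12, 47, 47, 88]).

[3,4,4,4,6,6,6,7,7,7,7,8,8,8,8,8,9,9,10,10,13,13,17,29]

Scan for sites:
  MvoIX GCTT/0: at [36, 54, 67, 129, 137, 166, 178, 184] ⇒ [36, 54, 67, 129, 137, 166, 178, 184]
  AzqIV TGCG/0: at [7, 61] ⇒ [7, 61]
  YnoI ATAATTG/3: at [93, 115, 152, 160, 171] ⇒ [96, 118, 155, 163, 174]
  KluII TAAGGTT/3: at [0, 11, 18, 27, 43, 106, 122, 144, 194] ⇒ [3, 14, 21, 30, 46, 109, 125, 147, 197]

Pooled cuts: [3, 7, 14, 21, 30, 36, 46, 54, 61, 67, 96, 109, 118, 125, 129, 137, 147, 155, 163, 166, 174, 178, 184, 197]

Fragments:
  3→7: 4 bp
  7→14: 7 bp
  14→21: 7 bp
  21→30: 9 bp
  30→36: 6 bp
  36→46: 10 bp
  46→54: 8 bp
  54→61: 7 bp
  61→67: 6 bp
  67→96: 29 bp
  96→109: 13 bp
  109→118: 9 bp
  118→125: 7 bp
  125→129: 4 bp
  129→137: 8 bp
  137→147: 10 bp
  147→155: 8 bp
  155→163: 8 bp
  163→166: 3 bp
  166→174: 8 bp
  174→178: 4 bp
  178→184: 6 bp
  184→197: 13 bp
  197→3 (wrap): 211-197+3 = 17 bp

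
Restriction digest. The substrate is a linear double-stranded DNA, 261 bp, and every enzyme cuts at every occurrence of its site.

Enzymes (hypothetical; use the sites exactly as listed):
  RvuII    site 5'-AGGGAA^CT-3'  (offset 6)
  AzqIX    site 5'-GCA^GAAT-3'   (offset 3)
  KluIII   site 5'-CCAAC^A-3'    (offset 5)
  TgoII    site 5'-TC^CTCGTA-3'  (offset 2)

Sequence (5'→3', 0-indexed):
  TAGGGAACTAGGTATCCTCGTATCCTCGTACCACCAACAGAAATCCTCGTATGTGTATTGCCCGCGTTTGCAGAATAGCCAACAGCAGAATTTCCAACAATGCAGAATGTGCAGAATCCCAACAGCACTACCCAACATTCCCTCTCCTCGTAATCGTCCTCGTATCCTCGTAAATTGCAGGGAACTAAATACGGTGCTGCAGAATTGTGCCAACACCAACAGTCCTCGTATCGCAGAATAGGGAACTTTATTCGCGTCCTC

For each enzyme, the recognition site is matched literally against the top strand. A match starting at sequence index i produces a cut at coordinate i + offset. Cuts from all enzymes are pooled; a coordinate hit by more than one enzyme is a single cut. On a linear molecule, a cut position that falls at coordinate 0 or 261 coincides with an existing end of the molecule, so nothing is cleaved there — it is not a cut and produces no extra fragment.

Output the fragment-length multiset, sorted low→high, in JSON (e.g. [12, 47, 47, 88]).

[4,4,6,6,7,7,8,8,9,9,10,10,10,11,11,11,12,13,13,14,16,17,18,27]

Per-enzyme occurrences:
  RvuII AGGGAACT/6: at [1, 178, 239] ⇒ [7, 184, 245]
  AzqIX GCAGAAT/3: at [69, 84, 101, 110, 198, 232] ⇒ [72, 87, 104, 113, 201, 235]
  KluIII CCAACA/5: at [33, 78, 93, 118, 131, 209, 215] ⇒ [38, 83, 98, 123, 136, 214, 220]
  TgoII TCCTCGTA/2: at [14, 22, 43, 144, 156, 164, 222] ⇒ [16, 24, 45, 146, 158, 166, 224]

Pooled cuts: [7, 16, 24, 38, 45, 72, 83, 87, 98, 104, 113, 123, 136, 146, 158, 166, 184, 201, 214, 220, 224, 235, 245]

Fragments:
  [0,7): 7 bp
  [7,16): 9 bp
  [16,24): 8 bp
  [24,38): 14 bp
  [38,45): 7 bp
  [45,72): 27 bp
  [72,83): 11 bp
  [83,87): 4 bp
  [87,98): 11 bp
  [98,104): 6 bp
  [104,113): 9 bp
  [113,123): 10 bp
  [123,136): 13 bp
  [136,146): 10 bp
  [146,158): 12 bp
  [158,166): 8 bp
  [166,184): 18 bp
  [184,201): 17 bp
  [201,214): 13 bp
  [214,220): 6 bp
  [220,224): 4 bp
  [224,235): 11 bp
  [235,245): 10 bp
  [245,261): 16 bp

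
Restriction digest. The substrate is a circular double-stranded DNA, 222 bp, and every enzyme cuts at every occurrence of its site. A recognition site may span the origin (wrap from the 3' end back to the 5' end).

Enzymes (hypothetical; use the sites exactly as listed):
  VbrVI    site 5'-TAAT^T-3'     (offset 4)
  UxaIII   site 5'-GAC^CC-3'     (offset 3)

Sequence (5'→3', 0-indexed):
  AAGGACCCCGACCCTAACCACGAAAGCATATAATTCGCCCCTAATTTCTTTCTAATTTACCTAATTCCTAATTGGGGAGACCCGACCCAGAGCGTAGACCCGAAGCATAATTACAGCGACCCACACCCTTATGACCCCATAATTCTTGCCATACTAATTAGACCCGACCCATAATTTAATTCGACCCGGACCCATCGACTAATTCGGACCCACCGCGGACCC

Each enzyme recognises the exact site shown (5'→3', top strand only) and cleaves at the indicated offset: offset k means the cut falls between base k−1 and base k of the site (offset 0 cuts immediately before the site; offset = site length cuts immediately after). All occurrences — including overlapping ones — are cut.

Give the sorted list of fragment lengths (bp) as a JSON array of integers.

[5,5,5,5,5,6,6,6,7,7,8,8,9,9,9,11,11,11,12,12,13,15,15,22]

Scan for sites:
  VbrVI (TAATT, off=4): starts [30, 41, 52, 61, 68, 107, 139, 154, 171, 176, 199] → cuts [34, 45, 56, 65, 72, 111, 143, 158, 175, 180, 203]
  UxaIII (GACCC, off=3): starts [3, 9, 78, 83, 96, 117, 132, 160, 165, 182, 188, 206, 217] → cuts [6, 12, 81, 86, 99, 120, 135, 163, 168, 185, 191, 209, 220]

All cut coordinates (distinct, sorted): [6, 12, 34, 45, 56, 65, 72, 81, 86, 99, 111, 120, 135, 143, 158, 163, 168, 175, 180, 185, 191, 203, 209, 220]

Fragment lengths:
  6→12: 6 bp
  12→34: 22 bp
  34→45: 11 bp
  45→56: 11 bp
  56→65: 9 bp
  65→72: 7 bp
  72→81: 9 bp
  81→86: 5 bp
  86→99: 13 bp
  99→111: 12 bp
  111→120: 9 bp
  120→135: 15 bp
  135→143: 8 bp
  143→158: 15 bp
  158→163: 5 bp
  163→168: 5 bp
  168→175: 7 bp
  175→180: 5 bp
  180→185: 5 bp
  185→191: 6 bp
  191→203: 12 bp
  203→209: 6 bp
  209→220: 11 bp
  220→6 (wrap): 222-220+6 = 8 bp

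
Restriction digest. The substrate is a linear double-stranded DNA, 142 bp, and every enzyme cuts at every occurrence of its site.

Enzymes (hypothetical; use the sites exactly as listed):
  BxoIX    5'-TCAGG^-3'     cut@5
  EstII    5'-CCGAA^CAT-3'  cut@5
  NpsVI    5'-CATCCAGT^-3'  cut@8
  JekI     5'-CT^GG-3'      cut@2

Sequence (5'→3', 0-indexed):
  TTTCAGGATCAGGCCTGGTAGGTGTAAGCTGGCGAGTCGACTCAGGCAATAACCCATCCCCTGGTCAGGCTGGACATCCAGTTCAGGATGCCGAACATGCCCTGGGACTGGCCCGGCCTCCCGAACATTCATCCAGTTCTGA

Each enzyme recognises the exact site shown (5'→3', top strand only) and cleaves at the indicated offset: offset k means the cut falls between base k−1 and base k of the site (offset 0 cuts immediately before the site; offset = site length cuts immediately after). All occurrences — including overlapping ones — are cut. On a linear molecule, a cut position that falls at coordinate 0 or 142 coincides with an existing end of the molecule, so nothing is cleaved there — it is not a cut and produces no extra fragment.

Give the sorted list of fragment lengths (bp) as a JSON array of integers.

[2,3,5,5,6,6,7,7,8,8,11,12,14,16,16,16]

Per-enzyme occurrences:
  BxoIX (TCAGG, off=5): starts [2, 8, 41, 64, 82] → cuts [7, 13, 46, 69, 87]
  EstII (CCGAACAT, off=5): starts [90, 120] → cuts [95, 125]
  NpsVI (CATCCAGT, off=8): starts [74, 129] → cuts [82, 137]
  JekI (CTGG, off=2): starts [14, 28, 60, 69, 101, 107] → cuts [16, 30, 62, 71, 103, 109]

Pooled cuts: [7, 13, 16, 30, 46, 62, 69, 71, 82, 87, 95, 103, 109, 125, 137]

Fragments:
  [0,7): 7 bp
  [7,13): 6 bp
  [13,16): 3 bp
  [16,30): 14 bp
  [30,46): 16 bp
  [46,62): 16 bp
  [62,69): 7 bp
  [69,71): 2 bp
  [71,82): 11 bp
  [82,87): 5 bp
  [87,95): 8 bp
  [95,103): 8 bp
  [103,109): 6 bp
  [109,125): 16 bp
  [125,137): 12 bp
  [137,142): 5 bp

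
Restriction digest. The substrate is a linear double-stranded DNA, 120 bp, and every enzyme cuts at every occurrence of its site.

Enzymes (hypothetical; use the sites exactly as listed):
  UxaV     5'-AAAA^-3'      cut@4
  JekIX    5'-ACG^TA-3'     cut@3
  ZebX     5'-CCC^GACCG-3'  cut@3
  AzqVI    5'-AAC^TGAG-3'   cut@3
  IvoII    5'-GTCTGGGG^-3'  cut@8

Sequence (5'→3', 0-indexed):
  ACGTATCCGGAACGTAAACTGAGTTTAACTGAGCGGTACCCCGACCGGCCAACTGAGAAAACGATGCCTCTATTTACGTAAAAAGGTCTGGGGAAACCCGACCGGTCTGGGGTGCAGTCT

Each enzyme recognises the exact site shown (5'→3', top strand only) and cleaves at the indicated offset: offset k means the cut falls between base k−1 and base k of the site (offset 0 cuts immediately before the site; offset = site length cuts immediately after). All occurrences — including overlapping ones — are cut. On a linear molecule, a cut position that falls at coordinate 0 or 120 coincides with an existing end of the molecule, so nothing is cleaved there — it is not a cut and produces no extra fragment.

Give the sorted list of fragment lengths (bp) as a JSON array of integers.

Scan for sites:
  UxaV (AAAA, off=4): starts [57, 79, 80] → cuts [61, 83, 84]
  JekIX (ACGTA, off=3): starts [0, 11, 75] → cuts [3, 14, 78]
  ZebX (CCCGACCG, off=3): starts [39, 96] → cuts [42, 99]
  AzqVI (AACTGAG, off=3): starts [16, 26, 50] → cuts [19, 29, 53]
  IvoII (GTCTGGGG, off=8): starts [85, 104] → cuts [93, 112]

Pooled cuts: [3, 14, 19, 29, 42, 53, 61, 78, 83, 84, 93, 99, 112]

Fragment lengths:
  [0,3): 3 bp
  [3,14): 11 bp
  [14,19): 5 bp
  [19,29): 10 bp
  [29,42): 13 bp
  [42,53): 11 bp
  [53,61): 8 bp
  [61,78): 17 bp
  [78,83): 5 bp
  [83,84): 1 bp
  [84,93): 9 bp
  [93,99): 6 bp
  [99,112): 13 bp
  [112,120): 8 bp

[1,3,5,5,6,8,8,9,10,11,11,13,13,17]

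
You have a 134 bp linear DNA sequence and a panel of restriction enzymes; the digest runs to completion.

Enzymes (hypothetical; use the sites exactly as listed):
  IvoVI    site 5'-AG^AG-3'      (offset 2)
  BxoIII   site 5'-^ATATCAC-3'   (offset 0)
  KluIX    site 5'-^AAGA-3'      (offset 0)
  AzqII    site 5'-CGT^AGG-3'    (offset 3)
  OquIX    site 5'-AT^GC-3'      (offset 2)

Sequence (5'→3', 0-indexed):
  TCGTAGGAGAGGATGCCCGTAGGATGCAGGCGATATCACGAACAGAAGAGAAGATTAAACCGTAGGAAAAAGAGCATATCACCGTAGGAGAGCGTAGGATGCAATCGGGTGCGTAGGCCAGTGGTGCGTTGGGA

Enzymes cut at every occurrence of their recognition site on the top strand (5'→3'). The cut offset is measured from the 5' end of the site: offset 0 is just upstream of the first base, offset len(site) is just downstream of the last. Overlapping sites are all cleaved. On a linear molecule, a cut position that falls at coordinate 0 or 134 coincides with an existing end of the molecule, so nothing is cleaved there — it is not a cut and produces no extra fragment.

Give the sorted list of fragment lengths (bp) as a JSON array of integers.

[2,3,3,3,4,5,5,5,5,5,5,6,6,7,10,13,13,14,20]

Scan for sites:
  IvoVI (AGAG, off=2): starts [7, 46, 70, 88] → cuts [9, 48, 72, 90]
  BxoIII (ATATCAC, off=0): starts [32, 75] → cuts [32, 75]
  KluIX (AAGA, off=0): starts [45, 50, 69] → cuts [45, 50, 69]
  AzqII (CGTAGG, off=3): starts [1, 17, 60, 82, 92, 111] → cuts [4, 20, 63, 85, 95, 114]
  OquIX (ATGC, off=2): starts [12, 23, 98] → cuts [14, 25, 100]

All cut coordinates (distinct, sorted): [4, 9, 14, 20, 25, 32, 45, 48, 50, 63, 69, 72, 75, 85, 90, 95, 100, 114]

Fragment lengths:
  [0,4): 4 bp
  [4,9): 5 bp
  [9,14): 5 bp
  [14,20): 6 bp
  [20,25): 5 bp
  [25,32): 7 bp
  [32,45): 13 bp
  [45,48): 3 bp
  [48,50): 2 bp
  [50,63): 13 bp
  [63,69): 6 bp
  [69,72): 3 bp
  [72,75): 3 bp
  [75,85): 10 bp
  [85,90): 5 bp
  [90,95): 5 bp
  [95,100): 5 bp
  [100,114): 14 bp
  [114,134): 20 bp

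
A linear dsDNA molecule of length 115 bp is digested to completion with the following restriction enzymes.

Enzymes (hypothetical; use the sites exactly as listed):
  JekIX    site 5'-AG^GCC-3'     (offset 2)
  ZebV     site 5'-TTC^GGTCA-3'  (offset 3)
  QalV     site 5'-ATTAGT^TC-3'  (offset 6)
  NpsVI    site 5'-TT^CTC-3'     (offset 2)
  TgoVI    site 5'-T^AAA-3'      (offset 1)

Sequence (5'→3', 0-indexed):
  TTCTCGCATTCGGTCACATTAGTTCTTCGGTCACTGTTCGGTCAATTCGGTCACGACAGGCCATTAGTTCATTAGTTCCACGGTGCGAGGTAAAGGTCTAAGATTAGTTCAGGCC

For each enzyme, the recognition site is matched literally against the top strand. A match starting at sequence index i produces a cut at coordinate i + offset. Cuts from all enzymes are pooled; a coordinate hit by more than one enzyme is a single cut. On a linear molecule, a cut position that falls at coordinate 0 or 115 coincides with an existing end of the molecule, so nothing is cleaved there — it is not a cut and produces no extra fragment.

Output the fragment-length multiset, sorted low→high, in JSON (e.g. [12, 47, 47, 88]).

[2,3,4,5,8,9,9,9,11,11,12,15,17]

Scan for sites:
  JekIX AGGCC/2: at [57, 110] ⇒ [59, 112]
  ZebV TTCGGTCA/3: at [8, 25, 36, 45] ⇒ [11, 28, 39, 48]
  QalV ATTAGTTC/6: at [17, 62, 70, 102] ⇒ [23, 68, 76, 108]
  NpsVI TTCTC/2: at [0] ⇒ [2]
  TgoVI TAAA/1: at [90] ⇒ [91]

Pooled cuts: [2, 11, 23, 28, 39, 48, 59, 68, 76, 91, 108, 112]

Fragments:
  [0,2): 2 bp
  [2,11): 9 bp
  [11,23): 12 bp
  [23,28): 5 bp
  [28,39): 11 bp
  [39,48): 9 bp
  [48,59): 11 bp
  [59,68): 9 bp
  [68,76): 8 bp
  [76,91): 15 bp
  [91,108): 17 bp
  [108,112): 4 bp
  [112,115): 3 bp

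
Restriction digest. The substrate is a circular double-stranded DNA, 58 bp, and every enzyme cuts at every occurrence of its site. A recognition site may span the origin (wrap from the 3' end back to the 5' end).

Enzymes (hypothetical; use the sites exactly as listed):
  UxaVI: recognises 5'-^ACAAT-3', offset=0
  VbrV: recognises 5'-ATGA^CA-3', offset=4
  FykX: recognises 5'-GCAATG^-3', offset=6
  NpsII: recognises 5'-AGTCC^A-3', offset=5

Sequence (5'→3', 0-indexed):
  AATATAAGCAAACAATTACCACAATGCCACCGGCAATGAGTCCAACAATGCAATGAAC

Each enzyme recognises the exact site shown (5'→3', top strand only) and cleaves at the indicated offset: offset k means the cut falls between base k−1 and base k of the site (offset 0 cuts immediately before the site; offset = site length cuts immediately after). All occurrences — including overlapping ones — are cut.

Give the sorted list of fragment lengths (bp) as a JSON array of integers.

Per-enzyme occurrences:
  UxaVI (ACAAT, off=0): starts [11, 20, 44, 56] → cuts [11, 20, 44, 56]
  VbrV (ATGACA, off=4): no sites
  FykX (GCAATG, off=6): starts [32, 49] → cuts [38, 55]
  NpsII (AGTCCA, off=5): starts [38] → cuts [43]

All cut coordinates (distinct, sorted): [11, 20, 38, 43, 44, 55, 56]

Fragment lengths:
  11→20: 9 bp
  20→38: 18 bp
  38→43: 5 bp
  43→44: 1 bp
  44→55: 11 bp
  55→56: 1 bp
  56→11 (wrap): 58-56+11 = 13 bp

[1,1,5,9,11,13,18]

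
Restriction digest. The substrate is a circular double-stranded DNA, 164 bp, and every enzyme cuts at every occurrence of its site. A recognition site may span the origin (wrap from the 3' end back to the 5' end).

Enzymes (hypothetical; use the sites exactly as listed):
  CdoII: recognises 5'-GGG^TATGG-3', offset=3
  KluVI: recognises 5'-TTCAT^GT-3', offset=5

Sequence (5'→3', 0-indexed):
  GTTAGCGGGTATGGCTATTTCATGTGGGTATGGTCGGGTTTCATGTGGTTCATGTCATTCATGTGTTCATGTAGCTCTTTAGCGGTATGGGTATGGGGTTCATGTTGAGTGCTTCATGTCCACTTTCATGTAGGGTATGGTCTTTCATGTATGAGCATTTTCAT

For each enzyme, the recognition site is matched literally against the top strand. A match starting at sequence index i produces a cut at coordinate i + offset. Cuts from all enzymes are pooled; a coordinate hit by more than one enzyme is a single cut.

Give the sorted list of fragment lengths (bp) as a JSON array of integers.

Scan for sites:
  CdoII GGGTATGG/3: at [6, 25, 88, 132] ⇒ [9, 28, 91, 135]
  KluVI TTCATGT/5: at [18, 39, 48, 57, 65, 98, 112, 124, 143, 159] ⇒ [0, 23, 44, 53, 62, 70, 103, 117, 129, 148]

All cut coordinates (distinct, sorted): [0, 9, 23, 28, 44, 53, 62, 70, 91, 103, 117, 129, 135, 148]

Fragment lengths:
  0→9: 9 bp
  9→23: 14 bp
  23→28: 5 bp
  28→44: 16 bp
  44→53: 9 bp
  53→62: 9 bp
  62→70: 8 bp
  70→91: 21 bp
  91→103: 12 bp
  103→117: 14 bp
  117→129: 12 bp
  129→135: 6 bp
  135→148: 13 bp
  148→0 (wrap): 164-148+0 = 16 bp

[5,6,8,9,9,9,12,12,13,14,14,16,16,21]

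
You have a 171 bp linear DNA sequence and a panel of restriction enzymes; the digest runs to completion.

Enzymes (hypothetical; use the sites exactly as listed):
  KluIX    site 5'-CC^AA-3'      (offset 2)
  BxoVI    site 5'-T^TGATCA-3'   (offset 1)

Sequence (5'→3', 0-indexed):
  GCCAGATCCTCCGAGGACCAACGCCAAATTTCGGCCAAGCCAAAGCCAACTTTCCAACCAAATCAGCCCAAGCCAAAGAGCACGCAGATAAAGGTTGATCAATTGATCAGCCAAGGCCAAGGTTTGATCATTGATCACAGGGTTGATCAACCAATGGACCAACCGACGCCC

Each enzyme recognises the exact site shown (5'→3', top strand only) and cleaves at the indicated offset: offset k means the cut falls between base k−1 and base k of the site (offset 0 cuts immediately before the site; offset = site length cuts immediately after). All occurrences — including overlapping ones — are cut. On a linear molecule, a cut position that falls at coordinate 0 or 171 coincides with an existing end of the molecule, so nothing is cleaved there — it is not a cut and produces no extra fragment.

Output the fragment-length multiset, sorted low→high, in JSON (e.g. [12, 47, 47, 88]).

Site scan:
  KluIX CCAA/2: at [17, 23, 34, 39, 45, 53, 57, 67, 72, 110, 116, 150, 158] ⇒ [19, 25, 36, 41, 47, 55, 59, 69, 74, 112, 118, 152, 160]
  BxoVI TTGATCA/1: at [94, 102, 123, 130, 142] ⇒ [95, 103, 124, 131, 143]

Pooled cuts: [19, 25, 36, 41, 47, 55, 59, 69, 74, 95, 103, 112, 118, 124, 131, 143, 152, 160]

Fragment lengths:
  [0,19): 19 bp
  [19,25): 6 bp
  [25,36): 11 bp
  [36,41): 5 bp
  [41,47): 6 bp
  [47,55): 8 bp
  [55,59): 4 bp
  [59,69): 10 bp
  [69,74): 5 bp
  [74,95): 21 bp
  [95,103): 8 bp
  [103,112): 9 bp
  [112,118): 6 bp
  [118,124): 6 bp
  [124,131): 7 bp
  [131,143): 12 bp
  [143,152): 9 bp
  [152,160): 8 bp
  [160,171): 11 bp

[4,5,5,6,6,6,6,7,8,8,8,9,9,10,11,11,12,19,21]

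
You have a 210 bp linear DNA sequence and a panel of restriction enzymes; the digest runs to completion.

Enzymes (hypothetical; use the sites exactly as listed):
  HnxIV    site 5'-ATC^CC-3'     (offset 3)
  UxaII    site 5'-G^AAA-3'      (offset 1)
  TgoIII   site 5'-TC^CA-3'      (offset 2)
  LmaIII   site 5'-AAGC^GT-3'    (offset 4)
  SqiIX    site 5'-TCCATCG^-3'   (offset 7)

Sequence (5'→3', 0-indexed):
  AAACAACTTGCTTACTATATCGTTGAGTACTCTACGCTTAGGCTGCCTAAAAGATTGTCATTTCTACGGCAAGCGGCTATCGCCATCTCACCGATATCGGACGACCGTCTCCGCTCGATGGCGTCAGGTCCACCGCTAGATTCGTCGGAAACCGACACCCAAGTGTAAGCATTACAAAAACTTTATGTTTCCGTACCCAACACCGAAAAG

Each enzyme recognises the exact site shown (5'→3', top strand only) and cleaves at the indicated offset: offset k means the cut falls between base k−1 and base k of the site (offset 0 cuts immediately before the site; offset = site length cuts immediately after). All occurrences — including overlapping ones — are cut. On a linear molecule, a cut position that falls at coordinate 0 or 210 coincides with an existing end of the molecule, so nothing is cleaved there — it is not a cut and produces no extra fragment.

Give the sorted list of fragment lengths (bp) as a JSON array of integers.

Scan for sites:
  HnxIV (ATCCC, off=3): no sites
  UxaII GAAA/1: at [147, 204] ⇒ [148, 205]
  TgoIII TCCA/2: at [128] ⇒ [130]
  LmaIII (AAGCGT, off=4): no sites
  SqiIX (TCCATCG, off=7): no sites

Pooled cuts: [130, 148, 205]

Fragment lengths:
  [0,130): 130 bp
  [130,148): 18 bp
  [148,205): 57 bp
  [205,210): 5 bp

[5,18,57,130]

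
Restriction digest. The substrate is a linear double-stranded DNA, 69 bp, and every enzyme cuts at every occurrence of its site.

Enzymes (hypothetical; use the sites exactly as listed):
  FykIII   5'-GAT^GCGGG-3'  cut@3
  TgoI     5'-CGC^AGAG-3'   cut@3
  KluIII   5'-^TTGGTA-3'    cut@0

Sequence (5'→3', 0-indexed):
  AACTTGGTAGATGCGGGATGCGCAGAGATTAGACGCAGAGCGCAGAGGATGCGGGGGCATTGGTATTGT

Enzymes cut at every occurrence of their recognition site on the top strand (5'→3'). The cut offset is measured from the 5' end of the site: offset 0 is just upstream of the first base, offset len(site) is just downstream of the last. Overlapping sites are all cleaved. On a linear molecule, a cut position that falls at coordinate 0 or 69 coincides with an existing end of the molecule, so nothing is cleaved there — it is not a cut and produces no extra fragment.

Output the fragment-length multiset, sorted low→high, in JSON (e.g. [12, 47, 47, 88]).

[3,7,7,9,9,10,11,13]

Per-enzyme occurrences:
  FykIII GATGCGGG/3: at [9, 47] ⇒ [12, 50]
  TgoI CGCAGAG/3: at [20, 33, 40] ⇒ [23, 36, 43]
  KluIII TTGGTA/0: at [3, 59] ⇒ [3, 59]

All cut coordinates (distinct, sorted): [3, 12, 23, 36, 43, 50, 59]

Fragment lengths:
  [0,3): 3 bp
  [3,12): 9 bp
  [12,23): 11 bp
  [23,36): 13 bp
  [36,43): 7 bp
  [43,50): 7 bp
  [50,59): 9 bp
  [59,69): 10 bp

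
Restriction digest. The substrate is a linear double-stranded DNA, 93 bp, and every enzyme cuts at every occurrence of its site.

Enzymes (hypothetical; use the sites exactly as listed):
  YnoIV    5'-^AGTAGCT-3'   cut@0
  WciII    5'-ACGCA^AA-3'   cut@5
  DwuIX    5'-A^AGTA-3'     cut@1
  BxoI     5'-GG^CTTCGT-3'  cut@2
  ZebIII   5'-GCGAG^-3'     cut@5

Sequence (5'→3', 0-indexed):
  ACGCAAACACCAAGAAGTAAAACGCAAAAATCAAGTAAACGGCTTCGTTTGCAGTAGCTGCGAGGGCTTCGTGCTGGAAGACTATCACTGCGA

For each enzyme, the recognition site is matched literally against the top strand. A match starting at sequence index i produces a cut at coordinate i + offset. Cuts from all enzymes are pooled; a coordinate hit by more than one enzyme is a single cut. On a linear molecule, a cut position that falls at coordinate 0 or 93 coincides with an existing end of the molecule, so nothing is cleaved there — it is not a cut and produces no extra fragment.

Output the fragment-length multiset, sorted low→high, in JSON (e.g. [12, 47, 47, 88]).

[2,5,7,9,10,10,11,12,27]

Site scan:
  YnoIV (AGTAGCT, off=0): starts [52] → cuts [52]
  WciII (ACGCAAA, off=5): starts [0, 21] → cuts [5, 26]
  DwuIX (AAGTA, off=1): starts [14, 32] → cuts [15, 33]
  BxoI (GGCTTCGT, off=2): starts [40, 64] → cuts [42, 66]
  ZebIII (GCGAG, off=5): starts [59] → cuts [64]

Pooled cuts: [5, 15, 26, 33, 42, 52, 64, 66]

Fragment lengths:
  [0,5): 5 bp
  [5,15): 10 bp
  [15,26): 11 bp
  [26,33): 7 bp
  [33,42): 9 bp
  [42,52): 10 bp
  [52,64): 12 bp
  [64,66): 2 bp
  [66,93): 27 bp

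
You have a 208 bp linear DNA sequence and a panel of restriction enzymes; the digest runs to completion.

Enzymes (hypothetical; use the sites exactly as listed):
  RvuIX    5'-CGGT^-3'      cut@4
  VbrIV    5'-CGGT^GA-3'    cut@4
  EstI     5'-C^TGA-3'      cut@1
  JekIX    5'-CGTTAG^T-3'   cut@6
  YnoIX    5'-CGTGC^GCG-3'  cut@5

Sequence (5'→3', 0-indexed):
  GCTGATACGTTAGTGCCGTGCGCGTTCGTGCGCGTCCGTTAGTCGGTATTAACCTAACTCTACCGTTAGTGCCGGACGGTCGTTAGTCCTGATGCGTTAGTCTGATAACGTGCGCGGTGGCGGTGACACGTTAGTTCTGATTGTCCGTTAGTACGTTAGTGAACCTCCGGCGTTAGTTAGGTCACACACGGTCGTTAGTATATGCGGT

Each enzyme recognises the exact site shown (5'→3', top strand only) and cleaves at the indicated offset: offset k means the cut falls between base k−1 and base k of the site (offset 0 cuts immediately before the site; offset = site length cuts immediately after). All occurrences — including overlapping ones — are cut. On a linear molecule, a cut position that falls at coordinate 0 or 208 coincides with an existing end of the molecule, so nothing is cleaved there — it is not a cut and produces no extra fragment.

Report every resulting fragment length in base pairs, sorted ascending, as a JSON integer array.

[2,2,3,3,5,5,6,6,6,8,8,10,10,10,11,11,11,11,11,14,16,17,22]

Per-enzyme occurrences:
  RvuIX CGGT/4: at [43, 76, 114, 120, 188, 204] ⇒ [47, 80, 118, 124, 192] (position 208 is a terminus of the linear molecule — no cut)
  VbrIV CGGTGA/4: at [120] ⇒ [124]
  EstI CTGA/1: at [1, 88, 101, 136] ⇒ [2, 89, 102, 137]
  JekIX CGTTAGT/6: at [7, 36, 63, 80, 94, 128, 145, 153, 170, 192] ⇒ [13, 42, 69, 86, 100, 134, 151, 159, 176, 198]
  YnoIX CGTGCGCG/5: at [16, 26, 108] ⇒ [21, 31, 113]

Pooled cuts: [2, 13, 21, 31, 42, 47, 69, 80, 86, 89, 100, 102, 113, 118, 124, 134, 137, 151, 159, 176, 192, 198]

Fragments:
  [0,2): 2 bp
  [2,13): 11 bp
  [13,21): 8 bp
  [21,31): 10 bp
  [31,42): 11 bp
  [42,47): 5 bp
  [47,69): 22 bp
  [69,80): 11 bp
  [80,86): 6 bp
  [86,89): 3 bp
  [89,100): 11 bp
  [100,102): 2 bp
  [102,113): 11 bp
  [113,118): 5 bp
  [118,124): 6 bp
  [124,134): 10 bp
  [134,137): 3 bp
  [137,151): 14 bp
  [151,159): 8 bp
  [159,176): 17 bp
  [176,192): 16 bp
  [192,198): 6 bp
  [198,208): 10 bp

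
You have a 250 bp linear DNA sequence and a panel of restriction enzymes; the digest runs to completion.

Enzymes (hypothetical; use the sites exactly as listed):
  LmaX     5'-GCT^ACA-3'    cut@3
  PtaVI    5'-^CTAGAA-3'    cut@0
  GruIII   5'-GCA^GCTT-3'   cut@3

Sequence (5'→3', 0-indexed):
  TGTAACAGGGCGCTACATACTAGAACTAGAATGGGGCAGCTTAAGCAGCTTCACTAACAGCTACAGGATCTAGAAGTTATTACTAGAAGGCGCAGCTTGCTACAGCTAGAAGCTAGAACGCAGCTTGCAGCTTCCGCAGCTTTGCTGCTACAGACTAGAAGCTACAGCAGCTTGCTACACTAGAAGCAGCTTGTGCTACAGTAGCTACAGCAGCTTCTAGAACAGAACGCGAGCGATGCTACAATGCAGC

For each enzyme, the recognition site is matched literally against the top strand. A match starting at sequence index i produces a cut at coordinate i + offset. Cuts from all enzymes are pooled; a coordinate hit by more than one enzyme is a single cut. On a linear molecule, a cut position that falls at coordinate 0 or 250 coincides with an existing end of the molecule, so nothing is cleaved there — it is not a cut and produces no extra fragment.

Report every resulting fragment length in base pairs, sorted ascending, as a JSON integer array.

Site scan:
  LmaX GCTACA/3: at [11, 59, 98, 146, 160, 173, 194, 203, 237] ⇒ [14, 62, 101, 149, 163, 176, 197, 206, 240]
  PtaVI CTAGAA/0: at [19, 25, 69, 82, 105, 112, 154, 179, 216] ⇒ [19, 25, 69, 82, 105, 112, 154, 179, 216]
  GruIII GCAGCTT/3: at [35, 44, 91, 119, 126, 135, 166, 185, 209] ⇒ [38, 47, 94, 122, 129, 138, 169, 188, 212]

Pooled cuts: [14, 19, 25, 38, 47, 62, 69, 82, 94, 101, 105, 112, 122, 129, 138, 149, 154, 163, 169, 176, 179, 188, 197, 206, 212, 216, 240]

Fragments:
  [0,14): 14 bp
  [14,19): 5 bp
  [19,25): 6 bp
  [25,38): 13 bp
  [38,47): 9 bp
  [47,62): 15 bp
  [62,69): 7 bp
  [69,82): 13 bp
  [82,94): 12 bp
  [94,101): 7 bp
  [101,105): 4 bp
  [105,112): 7 bp
  [112,122): 10 bp
  [122,129): 7 bp
  [129,138): 9 bp
  [138,149): 11 bp
  [149,154): 5 bp
  [154,163): 9 bp
  [163,169): 6 bp
  [169,176): 7 bp
  [176,179): 3 bp
  [179,188): 9 bp
  [188,197): 9 bp
  [197,206): 9 bp
  [206,212): 6 bp
  [212,216): 4 bp
  [216,240): 24 bp
  [240,250): 10 bp

[3,4,4,5,5,6,6,6,7,7,7,7,7,9,9,9,9,9,9,10,10,11,12,13,13,14,15,24]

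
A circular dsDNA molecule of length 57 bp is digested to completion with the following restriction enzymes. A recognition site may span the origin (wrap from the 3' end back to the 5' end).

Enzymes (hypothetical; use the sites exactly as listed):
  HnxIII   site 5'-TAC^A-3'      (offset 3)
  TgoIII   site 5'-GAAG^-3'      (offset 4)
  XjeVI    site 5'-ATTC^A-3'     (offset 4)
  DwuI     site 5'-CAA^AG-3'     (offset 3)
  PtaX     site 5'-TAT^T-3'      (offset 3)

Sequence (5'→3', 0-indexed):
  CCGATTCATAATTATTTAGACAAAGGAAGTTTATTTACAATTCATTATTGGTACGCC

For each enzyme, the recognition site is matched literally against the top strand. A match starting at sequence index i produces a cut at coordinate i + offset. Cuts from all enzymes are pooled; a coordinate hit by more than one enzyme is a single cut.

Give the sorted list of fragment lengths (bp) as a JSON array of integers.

Per-enzyme occurrences:
  HnxIII (TACA, off=3): starts [35] → cuts [38]
  TgoIII (GAAG, off=4): starts [25] → cuts [29]
  XjeVI (ATTCA, off=4): starts [3, 39] → cuts [7, 43]
  DwuI (CAAAG, off=3): starts [20] → cuts [23]
  PtaX (TATT, off=3): starts [12, 31, 45] → cuts [15, 34, 48]

Pooled cuts: [7, 15, 23, 29, 34, 38, 43, 48]

Fragments:
  7→15: 8 bp
  15→23: 8 bp
  23→29: 6 bp
  29→34: 5 bp
  34→38: 4 bp
  38→43: 5 bp
  43→48: 5 bp
  48→7 (wrap): 57-48+7 = 16 bp

[4,5,5,5,6,8,8,16]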